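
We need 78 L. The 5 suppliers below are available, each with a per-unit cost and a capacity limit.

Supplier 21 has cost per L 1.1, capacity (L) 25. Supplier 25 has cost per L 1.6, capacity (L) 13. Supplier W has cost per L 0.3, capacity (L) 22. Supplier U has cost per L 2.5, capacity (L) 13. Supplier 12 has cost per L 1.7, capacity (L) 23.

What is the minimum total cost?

Use suppliers in increasing cost order.
Take 22 from Supplier W at 0.3 — need 56 more.
Supplier 21 (1.1): use full 25 — 31 L to go.
Take 13 from Supplier 25 at 1.6 — need 18 more.
Take 18 from Supplier 12 at 1.7 to finish.
Supplier U: unused.
Cost = 22×0.3 + 25×1.1 + 13×1.6 + 18×1.7 = 85.5.

85.5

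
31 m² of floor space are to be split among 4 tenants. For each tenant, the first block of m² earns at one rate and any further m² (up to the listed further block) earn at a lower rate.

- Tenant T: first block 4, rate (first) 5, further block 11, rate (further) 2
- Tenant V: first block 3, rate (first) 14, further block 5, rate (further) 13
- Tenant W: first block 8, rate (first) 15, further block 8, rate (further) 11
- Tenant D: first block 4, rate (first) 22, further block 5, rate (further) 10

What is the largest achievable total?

433

Treat each block as its own option and order by rate: Tenant D/first 22 > Tenant W/first 15 > Tenant V/first 14 > Tenant V/second 13 > Tenant W/second 11 > Tenant D/second 10 > Tenant T/first 5 > Tenant T/second 2.
Fill Tenant D first block (4 at 22) → 27 left.
Fill Tenant W first block (8 at 15) → 19 left.
Fill Tenant V first block (3 at 14) → 16 left.
Fill Tenant V second block (5 at 13) → 11 left.
Tenant W second at 11: fill all 8 → 3 left.
3 remain; put them into Tenant D second at 10.
Total = 22×4 + 15×8 + 14×3 + 13×5 + 11×8 + 10×3 = 433.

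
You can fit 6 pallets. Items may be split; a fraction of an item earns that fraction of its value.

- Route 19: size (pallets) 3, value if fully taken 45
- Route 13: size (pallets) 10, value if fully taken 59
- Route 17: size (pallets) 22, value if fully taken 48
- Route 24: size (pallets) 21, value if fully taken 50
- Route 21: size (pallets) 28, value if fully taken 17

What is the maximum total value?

Sort by value density: Route 19 45/3≈15, Route 13 59/10≈5.9, Route 24 50/21≈2.38, Route 17 48/22≈2.18, Route 21 17/28≈0.607.
All 3 pallets of Route 19 fit (value 45) → 3 remain.
Only 3 pallets remain; take 3/10 of Route 13 for value 59×3/10 = 17.7.
Total value = 62.7.

62.7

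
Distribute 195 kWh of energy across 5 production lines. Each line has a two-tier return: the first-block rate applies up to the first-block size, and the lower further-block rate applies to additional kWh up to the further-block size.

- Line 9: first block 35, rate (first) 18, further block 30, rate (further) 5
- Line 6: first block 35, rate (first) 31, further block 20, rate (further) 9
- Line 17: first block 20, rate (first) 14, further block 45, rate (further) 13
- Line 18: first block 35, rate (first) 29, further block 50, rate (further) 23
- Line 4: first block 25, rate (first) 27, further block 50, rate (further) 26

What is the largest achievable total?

Order all 10 blocks by rate: Line 6/T1 31 > Line 18/T1 29 > Line 4/T1 27 > Line 4/T2 26 > Line 18/T2 23 > Line 9/T1 18 > Line 17/T1 14 > Line 17/T2 13 > Line 6/T2 9 > Line 9/T2 5.
Line 6/T1 (31): +35 — 160 left.
Line 18/T1 (29): +35 — 125 left.
Fill Line 4 T1 block (25 at 27) — 100 left.
Line 4/T2 (26): +50 — 50 left.
Line 18 T2 at 23: fill all 50 — 0 left.
Total = 31×35 + 29×35 + 27×25 + 26×50 + 23×50 = 5225.

5225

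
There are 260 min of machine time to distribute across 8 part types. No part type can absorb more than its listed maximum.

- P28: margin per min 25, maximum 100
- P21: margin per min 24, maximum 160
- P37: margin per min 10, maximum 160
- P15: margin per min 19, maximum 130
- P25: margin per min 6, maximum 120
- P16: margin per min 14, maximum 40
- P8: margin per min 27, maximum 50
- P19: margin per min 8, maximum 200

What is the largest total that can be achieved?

6490

Order the part types by margin per min: P8 27 > P28 25 > P21 24 > P15 19 > P16 14 > P37 10 > P19 8 > P25 6.
P8 takes 50 to reach its cap of 50 ; 210 left.
P28 takes 100 to reach its cap of 100 ; 110 left.
P21: +110 (room for 160) → 110. Pool exhausted.
Total = 25×100 + 24×110 + 27×50 = 6490.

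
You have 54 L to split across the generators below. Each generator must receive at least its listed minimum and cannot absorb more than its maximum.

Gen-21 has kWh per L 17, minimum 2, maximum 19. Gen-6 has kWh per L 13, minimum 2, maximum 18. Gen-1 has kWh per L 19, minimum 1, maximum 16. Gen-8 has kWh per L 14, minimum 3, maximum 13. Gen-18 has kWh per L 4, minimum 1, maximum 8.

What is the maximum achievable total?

878

Meeting every minimum uses 2+2+1+3+1 = 9 L, leaving 45.
Order the generators by kWh per L: Gen-1 19 > Gen-21 17 > Gen-8 14 > Gen-6 13 > Gen-18 4.
Give Gen-1 15 more to hit its cap of 16 — 30 left.
Gen-21: +17 to 19 (cap) — 13 left.
Gen-8 takes 10 more to reach its cap of 13 — 3 left.
Only 3 left; Gen-6 takes them to reach 5.
Total = 17×19 + 13×5 + 19×16 + 14×13 + 4×1 = 878.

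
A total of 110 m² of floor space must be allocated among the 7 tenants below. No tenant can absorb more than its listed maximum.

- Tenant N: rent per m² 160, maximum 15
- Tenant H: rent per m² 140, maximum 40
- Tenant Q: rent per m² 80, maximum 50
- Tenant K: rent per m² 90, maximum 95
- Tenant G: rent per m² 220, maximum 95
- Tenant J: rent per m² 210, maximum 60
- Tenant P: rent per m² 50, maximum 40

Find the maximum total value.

Highest rent per m² first: Tenant G 220 > Tenant J 210 > Tenant N 160 > Tenant H 140 > Tenant K 90 > Tenant Q 80 > Tenant P 50.
Tenant G takes 95 to reach its cap of 95 ; 15 left.
Only 15 left; Tenant J takes them to reach 15.
Total = 220×95 + 210×15 = 24050.

24050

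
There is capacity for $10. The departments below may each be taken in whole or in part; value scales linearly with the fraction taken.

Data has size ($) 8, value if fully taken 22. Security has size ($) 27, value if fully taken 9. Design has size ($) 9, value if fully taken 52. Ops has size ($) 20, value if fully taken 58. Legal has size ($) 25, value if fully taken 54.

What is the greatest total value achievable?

Best value per unit of size first: Design 52/9≈5.78, Ops 58/20≈2.9, Data 22/8≈2.75, Legal 54/25≈2.16, Security 9/27≈0.333.
Design: take in full, 9 $ for value 52 ; 1 left.
Fill the last 1 $ with part of Ops: 1/20 of it earns 2.9.
Total value = 54.9.

54.9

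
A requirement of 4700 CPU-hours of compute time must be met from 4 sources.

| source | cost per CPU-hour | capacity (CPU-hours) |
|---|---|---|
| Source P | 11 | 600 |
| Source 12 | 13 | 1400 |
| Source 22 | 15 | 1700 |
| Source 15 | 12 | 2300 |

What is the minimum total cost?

58400

Cheapest first:
Source P at 11: take all 600 CPU-hours ; 4100 still needed.
Source 15 at 12: take all 2300 CPU-hours ; 1800 still needed.
Source 12 at 13: take all 1400 CPU-hours ; 400 still needed.
Take 400 from Source 22 at 15 to finish.
Cost = 600×11 + 2300×12 + 1400×13 + 400×15 = 58400.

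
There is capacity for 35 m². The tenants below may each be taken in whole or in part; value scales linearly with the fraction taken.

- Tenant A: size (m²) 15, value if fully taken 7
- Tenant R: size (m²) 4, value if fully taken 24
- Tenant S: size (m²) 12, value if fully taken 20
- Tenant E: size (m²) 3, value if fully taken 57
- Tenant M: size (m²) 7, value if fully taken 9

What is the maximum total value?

114.2

Rank by value-to-size ratio: Tenant E 57/3≈19, Tenant R 24/4≈6, Tenant S 20/12≈1.67, Tenant M 9/7≈1.29, Tenant A 7/15≈0.467.
Take all of Tenant E (3 m², value 57) → 32 m² left.
Tenant R: take in full, 4 m² for value 24 → 28 left.
Tenant S: take in full, 12 m² for value 20 → 16 left.
All 7 m² of Tenant M fit (value 9) → 9 remain.
Fill the last 9 m² with part of Tenant A: 9/15 of it earns 4.2.
Total value = 114.2.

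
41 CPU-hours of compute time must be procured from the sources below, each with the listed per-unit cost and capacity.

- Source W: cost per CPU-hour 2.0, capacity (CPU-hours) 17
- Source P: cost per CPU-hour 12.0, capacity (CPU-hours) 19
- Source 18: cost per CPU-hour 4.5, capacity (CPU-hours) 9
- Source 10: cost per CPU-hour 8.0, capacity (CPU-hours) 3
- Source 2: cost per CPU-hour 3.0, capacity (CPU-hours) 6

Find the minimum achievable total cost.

188.5

Fill from the cheapest source first.
Take 17 from Source W at 2.0 ; need 24 more.
Source 2 at 3.0: take all 6 CPU-hours ; 18 still needed.
Take 9 from Source 18 at 4.5 ; need 9 more.
Take 3 from Source 10 at 8.0 ; need 6 more.
Take 6 from Source P at 12.0 to finish.
Cost = 17×2.0 + 6×3.0 + 9×4.5 + 3×8.0 + 6×12.0 = 188.5.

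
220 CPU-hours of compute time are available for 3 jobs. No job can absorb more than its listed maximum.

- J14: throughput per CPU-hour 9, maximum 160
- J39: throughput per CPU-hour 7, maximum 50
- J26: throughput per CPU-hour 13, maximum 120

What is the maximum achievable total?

Highest throughput per CPU-hour first: J26 13 > J14 9 > J39 7.
Give J26 120 to hit its cap of 120 ; 100 left.
J14 has room for 160 but only 100 remain, so it gets 100.
Total = 9×100 + 13×120 = 2460.

2460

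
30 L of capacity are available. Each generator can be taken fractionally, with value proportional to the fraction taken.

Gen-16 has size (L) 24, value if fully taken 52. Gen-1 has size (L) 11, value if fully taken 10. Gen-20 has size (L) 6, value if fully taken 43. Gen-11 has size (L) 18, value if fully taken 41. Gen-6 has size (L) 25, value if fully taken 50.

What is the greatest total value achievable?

Sort by value density: Gen-20 43/6≈7.17, Gen-11 41/18≈2.28, Gen-16 52/24≈2.17, Gen-6 50/25≈2, Gen-1 10/11≈0.909.
All 6 L of Gen-20 fit (value 43) ; 24 remain.
All 18 L of Gen-11 fit (value 41) ; 6 remain.
Fill the last 6 L with part of Gen-16: 6/24 of it earns 13.
Total value = 97.

97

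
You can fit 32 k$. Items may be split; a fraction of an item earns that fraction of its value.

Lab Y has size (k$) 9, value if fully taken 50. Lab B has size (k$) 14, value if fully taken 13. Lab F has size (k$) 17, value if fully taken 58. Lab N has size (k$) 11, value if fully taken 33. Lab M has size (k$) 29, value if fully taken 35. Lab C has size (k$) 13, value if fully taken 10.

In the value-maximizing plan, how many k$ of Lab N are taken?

6

Best value per unit of size first: Lab Y 50/9≈5.56, Lab F 58/17≈3.41, Lab N 33/11≈3, Lab M 35/29≈1.21, Lab B 13/14≈0.929, Lab C 10/13≈0.769.
Take all of Lab Y (9 k$, value 50) ; 23 k$ left.
Take all of Lab F (17 k$, value 58) ; 6 k$ left.
6 k$ left: a 6/11 share of Lab N gives 33×6/11 = 18.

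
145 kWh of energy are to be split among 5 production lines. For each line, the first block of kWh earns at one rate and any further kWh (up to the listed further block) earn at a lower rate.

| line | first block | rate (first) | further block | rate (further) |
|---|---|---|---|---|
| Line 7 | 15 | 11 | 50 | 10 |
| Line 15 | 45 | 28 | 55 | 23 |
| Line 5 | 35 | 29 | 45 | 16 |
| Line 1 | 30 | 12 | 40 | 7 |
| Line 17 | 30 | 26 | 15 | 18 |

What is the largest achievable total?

Order all 10 blocks by rate: Line 5/first 29 > Line 15/first 28 > Line 17/first 26 > Line 15/second 23 > Line 17/second 18 > Line 5/second 16 > Line 1/first 12 > Line 7/first 11 > Line 7/second 10 > Line 1/second 7.
Line 5 first at 29: fill all 35 → 110 left.
Line 15/first (28): +45 → 65 left.
Fill Line 17 first block (30 at 26) → 35 left.
Line 15 second at 23: only 35 left, fill 35.
Total = 29×35 + 28×45 + 26×30 + 23×35 = 3860.

3860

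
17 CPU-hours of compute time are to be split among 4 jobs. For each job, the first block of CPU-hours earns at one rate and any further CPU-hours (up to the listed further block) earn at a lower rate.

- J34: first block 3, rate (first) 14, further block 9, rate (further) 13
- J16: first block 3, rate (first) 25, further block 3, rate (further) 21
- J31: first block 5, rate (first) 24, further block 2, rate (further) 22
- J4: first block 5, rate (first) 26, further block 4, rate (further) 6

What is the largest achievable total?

411

Treat each block as its own option and order by rate: J4/T1 26 > J16/T1 25 > J31/T1 24 > J31/T2 22 > J16/T2 21 > J34/T1 14 > J34/T2 13 > J4/T2 6.
J4 T1 at 26: fill all 5 — 12 left.
J16 T1 at 25: fill all 3 — 9 left.
Fill J31 T1 block (5 at 24) — 4 left.
J31/T2 (22): +2 — 2 left.
J16/T2: +2 of 3 at 21; pool empty.
Total = 26×5 + 25×3 + 24×5 + 22×2 + 21×2 = 411.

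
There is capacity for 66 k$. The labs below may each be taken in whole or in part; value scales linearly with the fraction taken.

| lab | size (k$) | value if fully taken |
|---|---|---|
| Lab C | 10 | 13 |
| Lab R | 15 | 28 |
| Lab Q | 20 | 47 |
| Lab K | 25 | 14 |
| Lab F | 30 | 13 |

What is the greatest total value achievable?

Best value per unit of size first: Lab Q 47/20≈2.35, Lab R 28/15≈1.87, Lab C 13/10≈1.3, Lab K 14/25≈0.56, Lab F 13/30≈0.433.
Lab Q: take in full, 20 k$ for value 47 ; 46 left.
Lab R: take in full, 15 k$ for value 28 ; 31 left.
All 10 k$ of Lab C fit (value 13) ; 21 remain.
Fill the last 21 k$ with part of Lab K: 21/25 of it earns 11.76.
Total value = 99.76.

99.76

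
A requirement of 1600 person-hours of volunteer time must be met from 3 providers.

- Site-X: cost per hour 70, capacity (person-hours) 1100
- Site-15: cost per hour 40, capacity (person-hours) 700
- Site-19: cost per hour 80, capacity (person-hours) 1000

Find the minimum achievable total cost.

91000

Use providers in increasing cost order.
Take 700 from Site-15 at 40 → need 900 more.
Site-X at 70: take 900 of its 1100 → requirement met.
Site-19: unused.
Cost = 700×40 + 900×70 = 91000.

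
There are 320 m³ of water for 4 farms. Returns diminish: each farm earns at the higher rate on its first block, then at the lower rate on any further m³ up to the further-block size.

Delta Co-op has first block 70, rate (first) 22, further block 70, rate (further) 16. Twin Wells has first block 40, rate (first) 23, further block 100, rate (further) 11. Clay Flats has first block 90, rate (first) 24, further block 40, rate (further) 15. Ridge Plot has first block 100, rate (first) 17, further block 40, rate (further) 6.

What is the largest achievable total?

Order all 8 blocks by rate: Clay Flats/first 24 > Twin Wells/first 23 > Delta Co-op/first 22 > Ridge Plot/first 17 > Delta Co-op/second 16 > Clay Flats/second 15 > Twin Wells/second 11 > Ridge Plot/second 6.
Fill Clay Flats first block (90 at 24) ; 230 left.
Twin Wells first at 23: fill all 40 ; 190 left.
Delta Co-op/first (22): +70 ; 120 left.
Ridge Plot/first (17): +100 ; 20 left.
Delta Co-op second at 16: only 20 left, fill 20.
Total = 24×90 + 23×40 + 22×70 + 17×100 + 16×20 = 6640.

6640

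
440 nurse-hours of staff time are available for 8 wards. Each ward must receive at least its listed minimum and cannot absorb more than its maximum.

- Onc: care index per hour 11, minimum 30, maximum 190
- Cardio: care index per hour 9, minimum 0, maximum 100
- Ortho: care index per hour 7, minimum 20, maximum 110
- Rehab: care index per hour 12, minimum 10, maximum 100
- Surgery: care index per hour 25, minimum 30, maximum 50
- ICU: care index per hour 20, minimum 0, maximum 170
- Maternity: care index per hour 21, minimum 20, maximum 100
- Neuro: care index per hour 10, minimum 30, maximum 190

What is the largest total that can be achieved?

Meeting every minimum uses 30+0+20+10+30+0+20+30 = 140 nurse-hours, leaving 300.
Highest care index per hour first: Surgery 25 > Maternity 21 > ICU 20 > Rehab 12 > Onc 11 > Neuro 10 > Cardio 9 > Ortho 7.
Surgery takes 20 more to reach its cap of 50 → 280 left.
Maternity takes 80 more to reach its cap of 100 → 200 left.
ICU: +170 to 170 (cap) → 30 left.
Rehab has room for 90 more but only 30 remain, so it gets 40.
Total = 11×30 + 7×20 + 12×40 + 25×50 + 20×170 + 21×100 + 10×30 = 8000.

8000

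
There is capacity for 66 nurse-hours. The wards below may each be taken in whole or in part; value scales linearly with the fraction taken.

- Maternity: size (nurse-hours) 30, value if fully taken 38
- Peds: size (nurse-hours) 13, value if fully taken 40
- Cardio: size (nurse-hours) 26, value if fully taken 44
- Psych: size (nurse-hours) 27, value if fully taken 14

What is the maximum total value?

118.2

Sort by value density: Peds 40/13≈3.08, Cardio 44/26≈1.69, Maternity 38/30≈1.27, Psych 14/27≈0.519.
All 13 nurse-hours of Peds fit (value 40) → 53 remain.
Take all of Cardio (26 nurse-hours, value 44) → 27 nurse-hours left.
27 nurse-hours left: a 27/30 share of Maternity gives 38×27/30 = 34.2.
Total value = 118.2.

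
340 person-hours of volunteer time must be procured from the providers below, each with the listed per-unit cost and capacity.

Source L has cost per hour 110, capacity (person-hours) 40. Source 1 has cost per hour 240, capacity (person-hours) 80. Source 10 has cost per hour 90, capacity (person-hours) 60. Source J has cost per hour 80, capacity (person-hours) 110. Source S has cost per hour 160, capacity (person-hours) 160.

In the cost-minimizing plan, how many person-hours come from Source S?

130

Cheapest first:
Source J (80): use full 110 — 230 person-hours to go.
Take 60 from Source 10 at 90 — need 170 more.
Source L at 110: take all 40 person-hours — 130 still needed.
Source S at 160: take 130 of its 160 — requirement met.
Source 1: unused.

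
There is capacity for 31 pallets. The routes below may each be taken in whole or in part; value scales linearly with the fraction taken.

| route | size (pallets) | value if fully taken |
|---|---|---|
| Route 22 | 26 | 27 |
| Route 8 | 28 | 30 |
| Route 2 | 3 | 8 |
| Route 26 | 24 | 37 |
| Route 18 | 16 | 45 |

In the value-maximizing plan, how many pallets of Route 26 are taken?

Best value per unit of size first: Route 18 45/16≈2.81, Route 2 8/3≈2.67, Route 26 37/24≈1.54, Route 8 30/28≈1.07, Route 22 27/26≈1.04.
Route 18: take in full, 16 pallets for value 45 — 15 left.
Route 2: take in full, 3 pallets for value 8 — 12 left.
Fill the last 12 pallets with part of Route 26: 12/24 of it earns 18.5.

12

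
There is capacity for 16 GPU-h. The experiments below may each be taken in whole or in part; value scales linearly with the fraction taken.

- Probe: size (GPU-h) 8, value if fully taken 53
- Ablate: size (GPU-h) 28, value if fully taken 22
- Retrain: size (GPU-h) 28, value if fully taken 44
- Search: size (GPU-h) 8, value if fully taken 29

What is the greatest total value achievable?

Rank by value-to-size ratio: Probe 53/8≈6.62, Search 29/8≈3.62, Retrain 44/28≈1.57, Ablate 22/28≈0.786.
Probe: take in full, 8 GPU-h for value 53 ; 8 left.
All 8 GPU-h of Search fit (value 29) ; 0 remain.
Total value = 82.

82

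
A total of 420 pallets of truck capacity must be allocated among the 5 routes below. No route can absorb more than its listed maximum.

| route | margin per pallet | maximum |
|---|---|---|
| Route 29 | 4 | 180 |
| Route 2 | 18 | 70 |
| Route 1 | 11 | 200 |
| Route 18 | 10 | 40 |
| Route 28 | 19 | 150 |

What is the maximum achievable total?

Rank by margin per pallet: Route 28 19 > Route 2 18 > Route 1 11 > Route 18 10 > Route 29 4.
Give Route 28 150 to hit its cap of 150 — 270 left.
Route 2: +70 to 70 (cap) — 200 left.
Give Route 1 200 to hit its cap of 200 — 0 left.
Total = 18×70 + 11×200 + 19×150 = 6310.

6310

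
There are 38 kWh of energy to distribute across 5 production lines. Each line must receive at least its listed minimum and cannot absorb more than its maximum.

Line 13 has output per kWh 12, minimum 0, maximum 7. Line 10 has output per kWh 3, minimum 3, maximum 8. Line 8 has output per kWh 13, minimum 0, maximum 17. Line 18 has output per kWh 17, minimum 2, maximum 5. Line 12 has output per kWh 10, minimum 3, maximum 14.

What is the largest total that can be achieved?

Meeting every minimum uses 0+3+0+2+3 = 8 kWh, leaving 30.
Highest output per kWh first: Line 18 17 > Line 8 13 > Line 13 12 > Line 12 10 > Line 10 3.
Line 18 takes 3 more to reach its cap of 5 ; 27 left.
Line 8 takes 17 more to reach its cap of 17 ; 10 left.
Give Line 13 7 more to hit its cap of 7 ; 3 left.
Line 12: +3 (room for 11) → 6. Pool exhausted.
Total = 12×7 + 3×3 + 13×17 + 17×5 + 10×6 = 459.

459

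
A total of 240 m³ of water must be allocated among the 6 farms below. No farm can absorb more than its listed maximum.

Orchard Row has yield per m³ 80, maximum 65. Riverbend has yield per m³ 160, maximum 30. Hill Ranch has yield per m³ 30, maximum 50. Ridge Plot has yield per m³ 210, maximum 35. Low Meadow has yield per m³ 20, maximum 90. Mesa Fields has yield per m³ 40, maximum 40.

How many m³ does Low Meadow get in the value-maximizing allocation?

Highest yield per m³ first: Ridge Plot 210 > Riverbend 160 > Orchard Row 80 > Mesa Fields 40 > Hill Ranch 30 > Low Meadow 20.
Ridge Plot takes 35 to reach its cap of 35 — 205 left.
Riverbend: +30 to 30 (cap) — 175 left.
Give Orchard Row 65 to hit its cap of 65 — 110 left.
Mesa Fields takes 40 to reach its cap of 40 — 70 left.
Hill Ranch: +50 to 50 (cap) — 20 left.
Low Meadow: +20 (room for 90) → 20. Pool exhausted.

20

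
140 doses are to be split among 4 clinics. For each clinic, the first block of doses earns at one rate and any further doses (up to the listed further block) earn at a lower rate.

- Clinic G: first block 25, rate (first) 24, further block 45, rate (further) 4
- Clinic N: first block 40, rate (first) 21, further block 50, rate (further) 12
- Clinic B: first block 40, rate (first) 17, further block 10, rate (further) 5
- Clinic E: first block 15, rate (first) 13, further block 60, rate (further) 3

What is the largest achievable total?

Rank every tier by rate: Clinic G/tier1 24 > Clinic N/tier1 21 > Clinic B/tier1 17 > Clinic E/tier1 13 > Clinic N/tier2 12 > Clinic B/tier2 5 > Clinic G/tier2 4 > Clinic E/tier2 3.
Clinic G/tier1 (24): +25 — 115 left.
Fill Clinic N tier1 block (40 at 21) — 75 left.
Clinic B/tier1 (17): +40 — 35 left.
Clinic E tier1 at 13: fill all 15 — 20 left.
Clinic N tier2 at 12: only 20 left, fill 20.
Total = 24×25 + 21×40 + 17×40 + 13×15 + 12×20 = 2555.

2555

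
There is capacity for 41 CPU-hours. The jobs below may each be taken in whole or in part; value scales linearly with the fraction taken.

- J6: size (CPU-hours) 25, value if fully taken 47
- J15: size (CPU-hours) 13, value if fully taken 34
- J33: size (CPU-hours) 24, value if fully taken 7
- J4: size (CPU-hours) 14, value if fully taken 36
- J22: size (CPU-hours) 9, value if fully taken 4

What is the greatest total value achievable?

Best value per unit of size first: J15 34/13≈2.62, J4 36/14≈2.57, J6 47/25≈1.88, J22 4/9≈0.444, J33 7/24≈0.292.
All 13 CPU-hours of J15 fit (value 34) → 28 remain.
Take all of J4 (14 CPU-hours, value 36) → 14 CPU-hours left.
Only 14 CPU-hours remain; take 14/25 of J6 for value 47×14/25 = 26.32.
Total value = 96.32.

96.32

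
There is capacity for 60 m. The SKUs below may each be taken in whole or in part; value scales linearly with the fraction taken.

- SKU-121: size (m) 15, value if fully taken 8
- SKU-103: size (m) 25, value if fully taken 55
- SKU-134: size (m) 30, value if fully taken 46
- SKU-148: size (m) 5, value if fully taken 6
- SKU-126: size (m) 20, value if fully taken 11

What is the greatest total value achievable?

Best value per unit of size first: SKU-103 55/25≈2.2, SKU-134 46/30≈1.53, SKU-148 6/5≈1.2, SKU-126 11/20≈0.55, SKU-121 8/15≈0.533.
All 25 m of SKU-103 fit (value 55) ; 35 remain.
All 30 m of SKU-134 fit (value 46) ; 5 remain.
All 5 m of SKU-148 fit (value 6) ; 0 remain.
Total value = 107.

107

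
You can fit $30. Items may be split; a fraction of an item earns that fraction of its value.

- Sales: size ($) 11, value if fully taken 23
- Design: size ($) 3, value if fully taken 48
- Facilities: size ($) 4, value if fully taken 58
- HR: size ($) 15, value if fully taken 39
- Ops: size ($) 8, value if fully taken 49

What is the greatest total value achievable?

194

Sort by value density: Design 48/3≈16, Facilities 58/4≈14.5, Ops 49/8≈6.12, HR 39/15≈2.6, Sales 23/11≈2.09.
Design: take in full, 3 $ for value 48 — 27 left.
All 4 $ of Facilities fit (value 58) — 23 remain.
All 8 $ of Ops fit (value 49) — 15 remain.
Take all of HR (15 $, value 39) — 0 $ left.
Total value = 194.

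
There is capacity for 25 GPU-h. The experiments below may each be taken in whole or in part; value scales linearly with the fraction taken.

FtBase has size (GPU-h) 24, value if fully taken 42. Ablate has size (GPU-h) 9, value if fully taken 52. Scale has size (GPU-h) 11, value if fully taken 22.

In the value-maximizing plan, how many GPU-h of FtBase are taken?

Sort by value density: Ablate 52/9≈5.78, Scale 22/11≈2, FtBase 42/24≈1.75.
Take all of Ablate (9 GPU-h, value 52) — 16 GPU-h left.
Take all of Scale (11 GPU-h, value 22) — 5 GPU-h left.
5 GPU-h left: a 5/24 share of FtBase gives 42×5/24 = 8.75.

5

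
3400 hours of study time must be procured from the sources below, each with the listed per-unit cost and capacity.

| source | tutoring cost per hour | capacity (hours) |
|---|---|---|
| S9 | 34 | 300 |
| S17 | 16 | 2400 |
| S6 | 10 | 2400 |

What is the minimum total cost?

40000

Cheapest first:
S6 (10): use full 2400 — 1000 hours to go.
Take 1000 from S17 at 16 to finish.
S9: unused.
Cost = 2400×10 + 1000×16 = 40000.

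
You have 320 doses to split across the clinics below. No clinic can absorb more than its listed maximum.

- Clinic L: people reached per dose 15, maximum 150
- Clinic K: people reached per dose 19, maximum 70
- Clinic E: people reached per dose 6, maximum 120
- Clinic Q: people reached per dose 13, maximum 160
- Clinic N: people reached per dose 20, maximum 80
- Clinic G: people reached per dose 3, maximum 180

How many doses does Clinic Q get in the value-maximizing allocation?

20

Rank by people reached per dose: Clinic N 20 > Clinic K 19 > Clinic L 15 > Clinic Q 13 > Clinic E 6 > Clinic G 3.
Clinic N takes 80 to reach its cap of 80 ; 240 left.
Clinic K: +70 to 70 (cap) ; 170 left.
Clinic L takes 150 to reach its cap of 150 ; 20 left.
Clinic Q: +20 (room for 160) → 20. Pool exhausted.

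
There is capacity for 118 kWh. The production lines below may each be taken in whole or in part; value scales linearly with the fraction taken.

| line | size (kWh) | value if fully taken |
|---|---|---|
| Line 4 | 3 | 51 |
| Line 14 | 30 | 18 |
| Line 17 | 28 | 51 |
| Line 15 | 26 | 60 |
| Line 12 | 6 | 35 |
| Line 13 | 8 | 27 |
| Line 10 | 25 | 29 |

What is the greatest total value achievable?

266.2

Rank by value-to-size ratio: Line 4 51/3≈17, Line 12 35/6≈5.83, Line 13 27/8≈3.38, Line 15 60/26≈2.31, Line 17 51/28≈1.82, Line 10 29/25≈1.16, Line 14 18/30≈0.6.
Take all of Line 4 (3 kWh, value 51) → 115 kWh left.
All 6 kWh of Line 12 fit (value 35) → 109 remain.
Take all of Line 13 (8 kWh, value 27) → 101 kWh left.
Line 15: take in full, 26 kWh for value 60 → 75 left.
All 28 kWh of Line 17 fit (value 51) → 47 remain.
Line 10: take in full, 25 kWh for value 29 → 22 left.
Fill the last 22 kWh with part of Line 14: 22/30 of it earns 13.2.
Total value = 266.2.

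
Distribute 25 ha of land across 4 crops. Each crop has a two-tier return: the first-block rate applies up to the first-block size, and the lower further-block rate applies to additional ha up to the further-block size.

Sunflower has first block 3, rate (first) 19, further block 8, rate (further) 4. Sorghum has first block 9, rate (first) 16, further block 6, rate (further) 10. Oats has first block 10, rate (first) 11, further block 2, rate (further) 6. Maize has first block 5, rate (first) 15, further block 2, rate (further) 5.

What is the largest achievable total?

364

Rank every tier by rate: Sunflower/T1 19 > Sorghum/T1 16 > Maize/T1 15 > Oats/T1 11 > Sorghum/T2 10 > Oats/T2 6 > Maize/T2 5 > Sunflower/T2 4.
Sunflower T1 at 19: fill all 3 → 22 left.
Sorghum/T1 (16): +9 → 13 left.
Fill Maize T1 block (5 at 15) → 8 left.
Oats T1 at 11: only 8 left, fill 8.
Total = 19×3 + 16×9 + 15×5 + 11×8 = 364.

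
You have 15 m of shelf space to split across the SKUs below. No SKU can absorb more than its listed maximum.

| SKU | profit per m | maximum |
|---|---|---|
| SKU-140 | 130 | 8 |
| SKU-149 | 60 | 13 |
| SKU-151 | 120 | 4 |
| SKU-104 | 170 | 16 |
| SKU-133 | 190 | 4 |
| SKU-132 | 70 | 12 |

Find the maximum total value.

Highest profit per m first: SKU-133 190 > SKU-104 170 > SKU-140 130 > SKU-151 120 > SKU-132 70 > SKU-149 60.
Give SKU-133 4 to hit its cap of 4 ; 11 left.
Only 11 left; SKU-104 takes them to reach 11.
Total = 170×11 + 190×4 = 2630.

2630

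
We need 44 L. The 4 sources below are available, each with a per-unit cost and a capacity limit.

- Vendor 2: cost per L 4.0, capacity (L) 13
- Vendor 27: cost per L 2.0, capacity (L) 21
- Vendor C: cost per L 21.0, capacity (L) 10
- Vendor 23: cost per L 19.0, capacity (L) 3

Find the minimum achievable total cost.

298

Cheapest first:
Vendor 27 (2.0): use full 21 ; 23 L to go.
Vendor 2 (4.0): use full 13 ; 10 L to go.
Vendor 23 at 19.0: take all 3 L ; 7 still needed.
Vendor C (21.0): take the remaining 7 ; done.
Cost = 21×2.0 + 13×4.0 + 3×19.0 + 7×21.0 = 298.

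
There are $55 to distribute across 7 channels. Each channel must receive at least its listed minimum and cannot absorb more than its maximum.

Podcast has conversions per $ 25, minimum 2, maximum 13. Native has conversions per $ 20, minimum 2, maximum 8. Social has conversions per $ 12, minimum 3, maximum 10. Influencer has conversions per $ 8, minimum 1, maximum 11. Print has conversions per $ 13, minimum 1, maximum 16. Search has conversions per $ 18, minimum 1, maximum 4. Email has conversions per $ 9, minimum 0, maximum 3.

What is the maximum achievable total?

920

Meeting every minimum uses 2+2+3+1+1+1+0 = 10 $, leaving 45.
Order the channels by conversions per $: Podcast 25 > Native 20 > Search 18 > Print 13 > Social 12 > Email 9 > Influencer 8.
Podcast takes 11 more to reach its cap of 13 ; 34 left.
Native: +6 to 8 (cap) ; 28 left.
Search takes 3 more to reach its cap of 4 ; 25 left.
Print takes 15 more to reach its cap of 16 ; 10 left.
Social takes 7 more to reach its cap of 10 ; 3 left.
Email takes 3 more to reach its cap of 3 ; 0 left.
Total = 25×13 + 20×8 + 12×10 + 8×1 + 13×16 + 18×4 + 9×3 = 920.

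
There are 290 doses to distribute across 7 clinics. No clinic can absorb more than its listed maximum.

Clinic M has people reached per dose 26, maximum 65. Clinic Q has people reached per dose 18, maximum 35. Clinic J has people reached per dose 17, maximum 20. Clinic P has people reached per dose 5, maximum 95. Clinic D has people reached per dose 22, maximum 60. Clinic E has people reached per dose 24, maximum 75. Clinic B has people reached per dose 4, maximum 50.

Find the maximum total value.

Highest people reached per dose first: Clinic M 26 > Clinic E 24 > Clinic D 22 > Clinic Q 18 > Clinic J 17 > Clinic P 5 > Clinic B 4.
Clinic M: +65 to 65 (cap) ; 225 left.
Give Clinic E 75 to hit its cap of 75 ; 150 left.
Clinic D: +60 to 60 (cap) ; 90 left.
Give Clinic Q 35 to hit its cap of 35 ; 55 left.
Clinic J: +20 to 20 (cap) ; 35 left.
Only 35 left; Clinic P takes them to reach 35.
Total = 26×65 + 18×35 + 17×20 + 5×35 + 22×60 + 24×75 = 5955.

5955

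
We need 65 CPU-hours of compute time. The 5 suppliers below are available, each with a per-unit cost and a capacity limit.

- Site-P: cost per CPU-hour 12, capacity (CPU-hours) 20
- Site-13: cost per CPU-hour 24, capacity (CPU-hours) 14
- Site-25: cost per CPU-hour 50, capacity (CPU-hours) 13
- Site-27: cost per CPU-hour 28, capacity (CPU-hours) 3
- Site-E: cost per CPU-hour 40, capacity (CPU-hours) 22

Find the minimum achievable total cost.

Cheapest first:
Site-P (12): use full 20 ; 45 CPU-hours to go.
Site-13 at 24: take all 14 CPU-hours ; 31 still needed.
Site-27 (28): use full 3 ; 28 CPU-hours to go.
Take 22 from Site-E at 40 ; need 6 more.
Site-25 at 50: take 6 of its 13 ; requirement met.
Cost = 20×12 + 14×24 + 3×28 + 22×40 + 6×50 = 1840.

1840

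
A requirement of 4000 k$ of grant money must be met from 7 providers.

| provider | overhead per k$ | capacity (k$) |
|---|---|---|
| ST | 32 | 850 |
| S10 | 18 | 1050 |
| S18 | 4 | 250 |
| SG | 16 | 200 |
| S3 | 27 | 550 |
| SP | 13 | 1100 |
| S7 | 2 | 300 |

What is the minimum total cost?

Fill from the cheapest provider first.
S7 (2): use full 300 — 3700 k$ to go.
Take 250 from S18 at 4 — need 3450 more.
SP at 13: take all 1100 k$ — 2350 still needed.
Take 200 from SG at 16 — need 2150 more.
Take 1050 from S10 at 18 — need 1100 more.
S3 at 27: take all 550 k$ — 550 still needed.
Take 550 from ST at 32 to finish.
Cost = 300×2 + 250×4 + 1100×13 + 200×16 + 1050×18 + 550×27 + 550×32 = 70450.

70450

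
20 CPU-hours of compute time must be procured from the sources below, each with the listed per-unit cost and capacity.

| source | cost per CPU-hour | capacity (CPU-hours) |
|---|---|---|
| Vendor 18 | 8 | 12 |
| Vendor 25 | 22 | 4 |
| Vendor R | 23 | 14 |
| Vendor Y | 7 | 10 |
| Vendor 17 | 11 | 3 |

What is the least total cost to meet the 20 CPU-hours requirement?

150

Cheapest first:
Take 10 from Vendor Y at 7 — need 10 more.
Vendor 18 (8): take the remaining 10 — done.
Vendor 17, Vendor 25, Vendor R: unused.
Cost = 10×7 + 10×8 = 150.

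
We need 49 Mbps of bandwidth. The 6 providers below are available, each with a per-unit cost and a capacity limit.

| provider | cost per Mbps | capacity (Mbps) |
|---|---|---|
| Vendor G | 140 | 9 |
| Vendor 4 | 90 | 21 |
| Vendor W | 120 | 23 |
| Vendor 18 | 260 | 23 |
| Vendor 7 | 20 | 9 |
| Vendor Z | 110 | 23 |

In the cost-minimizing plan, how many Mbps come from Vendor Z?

Use providers in increasing cost order.
Take 9 from Vendor 7 at 20 ; need 40 more.
Vendor 4 (90): use full 21 ; 19 Mbps to go.
Vendor Z at 110: take 19 of its 23 ; requirement met.
Vendor W, Vendor G, Vendor 18: unused.

19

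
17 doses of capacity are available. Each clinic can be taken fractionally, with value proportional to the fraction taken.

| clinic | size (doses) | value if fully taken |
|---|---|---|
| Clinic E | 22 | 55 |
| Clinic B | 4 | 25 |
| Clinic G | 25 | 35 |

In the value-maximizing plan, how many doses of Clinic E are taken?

13

Rank by value-to-size ratio: Clinic B 25/4≈6.25, Clinic E 55/22≈2.5, Clinic G 35/25≈1.4.
Clinic B: take in full, 4 doses for value 25 → 13 left.
Fill the last 13 doses with part of Clinic E: 13/22 of it earns 32.5.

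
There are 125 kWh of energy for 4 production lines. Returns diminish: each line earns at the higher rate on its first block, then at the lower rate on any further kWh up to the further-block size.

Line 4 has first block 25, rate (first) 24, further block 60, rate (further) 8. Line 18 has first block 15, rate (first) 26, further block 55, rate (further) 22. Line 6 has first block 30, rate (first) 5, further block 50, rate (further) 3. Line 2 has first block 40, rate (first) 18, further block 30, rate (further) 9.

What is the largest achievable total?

2740

Rank every tier by rate: Line 18/T1 26 > Line 4/T1 24 > Line 18/T2 22 > Line 2/T1 18 > Line 2/T2 9 > Line 4/T2 8 > Line 6/T1 5 > Line 6/T2 3.
Line 18/T1 (26): +15 → 110 left.
Fill Line 4 T1 block (25 at 24) → 85 left.
Line 18/T2 (22): +55 → 30 left.
Line 2/T1: +30 of 40 at 18; pool empty.
Total = 26×15 + 24×25 + 22×55 + 18×30 = 2740.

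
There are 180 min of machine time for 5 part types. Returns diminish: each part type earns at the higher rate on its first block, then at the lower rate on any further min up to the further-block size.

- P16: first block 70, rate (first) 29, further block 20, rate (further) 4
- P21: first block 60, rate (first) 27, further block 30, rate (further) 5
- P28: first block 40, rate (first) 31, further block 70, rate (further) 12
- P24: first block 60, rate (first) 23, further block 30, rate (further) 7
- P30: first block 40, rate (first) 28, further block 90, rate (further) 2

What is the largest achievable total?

Treat each block as its own option and order by rate: P28/first 31 > P16/first 29 > P30/first 28 > P21/first 27 > P24/first 23 > P28/second 12 > P24/second 7 > P21/second 5 > P16/second 4 > P30/second 2.
P28/first (31): +40 ; 140 left.
P16 first at 29: fill all 70 ; 70 left.
P30 first at 28: fill all 40 ; 30 left.
P21 first at 27: only 30 left, fill 30.
Total = 31×40 + 29×70 + 28×40 + 27×30 = 5200.

5200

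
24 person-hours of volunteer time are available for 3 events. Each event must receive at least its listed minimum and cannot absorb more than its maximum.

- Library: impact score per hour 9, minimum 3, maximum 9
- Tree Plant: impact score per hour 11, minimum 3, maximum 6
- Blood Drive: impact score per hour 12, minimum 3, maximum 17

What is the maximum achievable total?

275

Meeting every minimum uses 3+3+3 = 9 person-hours, leaving 15.
Highest impact score per hour first: Blood Drive 12 > Tree Plant 11 > Library 9.
Blood Drive: +14 to 17 (cap) — 1 left.
Only 1 left; Tree Plant takes them to reach 4.
Total = 9×3 + 11×4 + 12×17 = 275.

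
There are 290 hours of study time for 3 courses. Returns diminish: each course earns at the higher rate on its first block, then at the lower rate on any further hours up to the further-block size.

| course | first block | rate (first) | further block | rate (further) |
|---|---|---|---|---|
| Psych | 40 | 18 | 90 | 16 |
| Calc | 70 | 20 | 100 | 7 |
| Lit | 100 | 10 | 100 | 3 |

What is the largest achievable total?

Order all 6 blocks by rate: Calc/tier1 20 > Psych/tier1 18 > Psych/tier2 16 > Lit/tier1 10 > Calc/tier2 7 > Lit/tier2 3.
Calc tier1 at 20: fill all 70 ; 220 left.
Fill Psych tier1 block (40 at 18) ; 180 left.
Psych tier2 at 16: fill all 90 ; 90 left.
Lit tier1 at 10: only 90 left, fill 90.
Total = 20×70 + 18×40 + 16×90 + 10×90 = 4460.

4460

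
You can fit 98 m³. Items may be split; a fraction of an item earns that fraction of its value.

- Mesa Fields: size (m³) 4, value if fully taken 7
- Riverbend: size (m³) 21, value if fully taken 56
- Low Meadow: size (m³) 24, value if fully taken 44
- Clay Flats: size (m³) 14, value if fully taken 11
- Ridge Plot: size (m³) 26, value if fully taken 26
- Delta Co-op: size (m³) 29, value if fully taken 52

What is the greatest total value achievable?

Sort by value density: Riverbend 56/21≈2.67, Low Meadow 44/24≈1.83, Delta Co-op 52/29≈1.79, Mesa Fields 7/4≈1.75, Ridge Plot 26/26≈1, Clay Flats 11/14≈0.786.
Take all of Riverbend (21 m³, value 56) ; 77 m³ left.
Take all of Low Meadow (24 m³, value 44) ; 53 m³ left.
Delta Co-op: take in full, 29 m³ for value 52 ; 24 left.
Take all of Mesa Fields (4 m³, value 7) ; 20 m³ left.
Fill the last 20 m³ with part of Ridge Plot: 20/26 of it earns 20.
Total value = 179.

179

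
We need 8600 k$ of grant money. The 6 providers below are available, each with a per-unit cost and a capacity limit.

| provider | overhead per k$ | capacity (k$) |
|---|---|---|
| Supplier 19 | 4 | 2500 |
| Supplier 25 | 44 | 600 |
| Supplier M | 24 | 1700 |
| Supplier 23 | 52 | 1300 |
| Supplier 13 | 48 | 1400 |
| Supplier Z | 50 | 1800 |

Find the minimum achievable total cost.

Cheapest first:
Take 2500 from Supplier 19 at 4 → need 6100 more.
Supplier M at 24: take all 1700 k$ → 4400 still needed.
Take 600 from Supplier 25 at 44 → need 3800 more.
Take 1400 from Supplier 13 at 48 → need 2400 more.
Take 1800 from Supplier Z at 50 → need 600 more.
Supplier 23 at 52: take 600 of its 1300 → requirement met.
Cost = 2500×4 + 1700×24 + 600×44 + 1400×48 + 1800×50 + 600×52 = 265600.

265600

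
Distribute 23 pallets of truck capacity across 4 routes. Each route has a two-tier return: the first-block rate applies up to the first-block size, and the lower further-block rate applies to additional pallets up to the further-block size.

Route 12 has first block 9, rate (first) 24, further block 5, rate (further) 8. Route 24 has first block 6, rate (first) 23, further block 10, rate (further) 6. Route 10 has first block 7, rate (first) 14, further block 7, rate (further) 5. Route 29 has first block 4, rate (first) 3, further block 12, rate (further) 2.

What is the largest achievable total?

Treat each block as its own option and order by rate: Route 12/first 24 > Route 24/first 23 > Route 10/first 14 > Route 12/second 8 > Route 24/second 6 > Route 10/second 5 > Route 29/first 3 > Route 29/second 2.
Route 12/first (24): +9 → 14 left.
Route 24/first (23): +6 → 8 left.
Route 10/first (14): +7 → 1 left.
Route 12 second at 8: only 1 left, fill 1.
Total = 24×9 + 23×6 + 14×7 + 8×1 = 460.

460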